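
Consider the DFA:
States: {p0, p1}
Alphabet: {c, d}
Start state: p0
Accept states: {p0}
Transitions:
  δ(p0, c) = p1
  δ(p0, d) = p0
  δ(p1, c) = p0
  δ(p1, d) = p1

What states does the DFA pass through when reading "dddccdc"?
read 'd': p0 → p0
  read 'd': p0 → p0
  read 'd': p0 → p0
  read 'c': p0 → p1
  read 'c': p1 → p0
  read 'd': p0 → p0
  read 'c': p0 → p1
p0 -> p0 -> p0 -> p0 -> p1 -> p0 -> p0 -> p1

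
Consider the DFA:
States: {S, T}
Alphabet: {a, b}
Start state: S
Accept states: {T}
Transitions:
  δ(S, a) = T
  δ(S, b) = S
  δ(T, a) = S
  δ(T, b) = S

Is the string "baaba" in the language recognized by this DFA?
Processing string "baaba":
  S --b--> S
  S --a--> T
  T --a--> S
  S --b--> S
  S --a--> T
Final state: T
Accept states: {T}
Yes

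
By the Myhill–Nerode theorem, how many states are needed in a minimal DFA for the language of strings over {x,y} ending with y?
By Myhill–Nerode, count the distinguishable equivalence classes: two classes — last symbol is y vs. not.
2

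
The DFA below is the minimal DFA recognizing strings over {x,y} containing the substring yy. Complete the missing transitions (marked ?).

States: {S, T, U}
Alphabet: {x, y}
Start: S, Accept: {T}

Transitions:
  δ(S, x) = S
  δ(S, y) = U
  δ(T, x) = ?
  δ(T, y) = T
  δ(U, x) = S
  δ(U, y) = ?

From the language and accept set, identify what each state tracks — S: no progress toward yy; T: substring yy seen; U: one trailing y.
Each missing δ(q, a) is the state matching the new tracked value after reading a.
δ(T, x) = T; δ(U, y) = T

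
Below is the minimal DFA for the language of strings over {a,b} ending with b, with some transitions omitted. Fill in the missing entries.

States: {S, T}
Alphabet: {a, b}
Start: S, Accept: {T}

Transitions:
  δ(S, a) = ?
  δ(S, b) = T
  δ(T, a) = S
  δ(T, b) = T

From the language and accept set, identify what each state tracks — S: last symbol not b; T: last symbol is b.
Each missing δ(q, a) is the state matching the new tracked value after reading a.
δ(S, a) = S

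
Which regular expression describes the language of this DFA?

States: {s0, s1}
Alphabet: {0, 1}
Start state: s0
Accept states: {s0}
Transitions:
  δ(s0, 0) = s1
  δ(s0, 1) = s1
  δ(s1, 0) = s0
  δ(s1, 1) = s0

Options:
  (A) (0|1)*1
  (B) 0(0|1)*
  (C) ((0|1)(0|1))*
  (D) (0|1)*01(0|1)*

Check each option against the DFA on short strings; one disagreement eliminates an option:
  (A) (0|1)*1: on ε the DFA stays in s0 and accepts (s0 ∈ Accept), but the regex does not match it → eliminate
  (B) 0(0|1)*: on ε the DFA stays in s0 and accepts (s0 ∈ Accept), but the regex does not match it → eliminate
  (C) ((0|1)(0|1))*: agrees with the DFA on every string of length ≤ 6
  (D) (0|1)*01(0|1)*: on ε the DFA stays in s0 and accepts (s0 ∈ Accept), but the regex does not match it → eliminate
Only (C) is consistent with the DFA.
(C) ((0|1)(0|1))*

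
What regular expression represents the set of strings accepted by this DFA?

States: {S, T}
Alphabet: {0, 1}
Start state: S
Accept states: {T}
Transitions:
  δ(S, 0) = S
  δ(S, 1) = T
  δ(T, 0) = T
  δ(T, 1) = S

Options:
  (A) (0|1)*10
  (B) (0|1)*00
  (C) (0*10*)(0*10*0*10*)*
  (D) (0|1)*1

Check each option against the DFA on short strings; one disagreement eliminates an option:
  (A) (0|1)*10: on '1' the DFA goes S → T and accepts (T ∈ Accept), but the regex does not match it → eliminate
  (B) (0|1)*00: on '1' the DFA goes S → T and accepts (T ∈ Accept), but the regex does not match it → eliminate
  (C) (0*10*)(0*10*0*10*)*: agrees with the DFA on every string of length ≤ 6
  (D) (0|1)*1: on '10' the DFA goes S → T → T and accepts (T ∈ Accept), but the regex does not match it → eliminate
Only (C) is consistent with the DFA.
(C) (0*10*)(0*10*0*10*)*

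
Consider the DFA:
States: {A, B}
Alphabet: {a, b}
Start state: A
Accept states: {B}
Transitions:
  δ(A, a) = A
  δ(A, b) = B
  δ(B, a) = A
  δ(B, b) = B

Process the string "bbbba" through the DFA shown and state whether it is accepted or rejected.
Processing string "bbbba":
  A --b--> B
  B --b--> B
  B --b--> B
  B --b--> B
  B --a--> A
Final state: A
Accept states: {B}
No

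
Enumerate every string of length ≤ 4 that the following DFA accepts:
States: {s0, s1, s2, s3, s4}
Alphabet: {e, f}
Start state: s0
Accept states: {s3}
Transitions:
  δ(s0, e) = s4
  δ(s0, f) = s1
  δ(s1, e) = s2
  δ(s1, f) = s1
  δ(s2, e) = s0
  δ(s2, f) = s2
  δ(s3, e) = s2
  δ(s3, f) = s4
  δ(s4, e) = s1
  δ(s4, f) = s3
ef, efff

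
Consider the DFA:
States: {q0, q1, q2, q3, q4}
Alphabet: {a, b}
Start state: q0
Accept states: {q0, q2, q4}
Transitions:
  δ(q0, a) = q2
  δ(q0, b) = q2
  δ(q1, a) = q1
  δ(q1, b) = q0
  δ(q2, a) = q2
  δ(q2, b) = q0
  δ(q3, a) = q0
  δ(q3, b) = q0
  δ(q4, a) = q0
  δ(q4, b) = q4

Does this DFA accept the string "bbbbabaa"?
Processing string "bbbbabaa":
  q0 --b--> q2
  q2 --b--> q0
  q0 --b--> q2
  q2 --b--> q0
  q0 --a--> q2
  q2 --b--> q0
  q0 --a--> q2
  q2 --a--> q2
Final state: q2
Accept states: {q0, q2, q4}
Yes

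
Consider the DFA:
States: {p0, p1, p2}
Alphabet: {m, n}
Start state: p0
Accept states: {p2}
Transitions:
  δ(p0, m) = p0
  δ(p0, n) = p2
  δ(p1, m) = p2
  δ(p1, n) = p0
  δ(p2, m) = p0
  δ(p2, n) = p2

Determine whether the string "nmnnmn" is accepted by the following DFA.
Processing string "nmnnmn":
  p0 --n--> p2
  p2 --m--> p0
  p0 --n--> p2
  p2 --n--> p2
  p2 --m--> p0
  p0 --n--> p2
Final state: p2
Accept states: {p2}
Yes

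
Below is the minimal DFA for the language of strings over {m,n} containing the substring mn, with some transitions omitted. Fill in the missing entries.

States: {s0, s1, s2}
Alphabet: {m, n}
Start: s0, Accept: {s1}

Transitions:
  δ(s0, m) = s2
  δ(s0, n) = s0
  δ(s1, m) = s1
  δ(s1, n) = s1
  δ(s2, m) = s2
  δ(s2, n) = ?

From the language and accept set, identify what each state tracks — s0: no m seen yet; s1: substring mn seen; s2: seen a m, waiting for n.
Each missing δ(q, a) is the state matching the new tracked value after reading a.
δ(s2, n) = s1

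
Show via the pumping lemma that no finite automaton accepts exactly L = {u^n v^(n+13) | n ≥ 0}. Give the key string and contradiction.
Assume L is regular with pumping length p. Idea: pumping the u-block breaks the fixed offset of 13.
Choose s = u^p v^(p+13) ∈ L. By the pumping lemma, s = xyz with |xy| ≤ p, |y| > 0, so y = u^k with k ≥ 1. Then xy²z = u^(p+k) v^(p+13). For this to be in L we would need p+13 = (p+k)+13, i.e. k = 0, contradicting k ≥ 1. So xy²z ∉ L.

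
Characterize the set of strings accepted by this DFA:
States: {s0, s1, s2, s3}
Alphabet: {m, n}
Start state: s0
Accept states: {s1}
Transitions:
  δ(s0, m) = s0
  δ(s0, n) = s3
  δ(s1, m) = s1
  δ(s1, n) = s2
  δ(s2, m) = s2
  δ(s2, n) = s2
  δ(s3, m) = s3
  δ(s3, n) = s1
Testing a few strings:
  'n' → reject
  'nnn' → reject
  'mmm' → reject
  'nnm' → accept
State roles: s0=zero n's; s1=two n's; s2=≥ three n's (dead); s3=one n
All strings over {m,n} containing exactly two n's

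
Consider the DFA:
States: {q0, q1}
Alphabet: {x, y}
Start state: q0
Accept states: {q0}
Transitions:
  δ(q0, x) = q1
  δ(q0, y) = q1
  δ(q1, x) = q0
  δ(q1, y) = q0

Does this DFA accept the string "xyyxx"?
Processing string "xyyxx":
  q0 --x--> q1
  q1 --y--> q0
  q0 --y--> q1
  q1 --x--> q0
  q0 --x--> q1
Final state: q1
Accept states: {q0}
No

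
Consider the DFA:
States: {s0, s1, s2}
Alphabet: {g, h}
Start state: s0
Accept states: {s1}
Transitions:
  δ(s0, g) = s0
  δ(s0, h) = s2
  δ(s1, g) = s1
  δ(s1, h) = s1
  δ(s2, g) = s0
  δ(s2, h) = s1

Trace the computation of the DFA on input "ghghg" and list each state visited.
read 'g': s0 → s0
  read 'h': s0 → s2
  read 'g': s2 → s0
  read 'h': s0 → s2
  read 'g': s2 → s0
s0 -> s0 -> s2 -> s0 -> s2 -> s0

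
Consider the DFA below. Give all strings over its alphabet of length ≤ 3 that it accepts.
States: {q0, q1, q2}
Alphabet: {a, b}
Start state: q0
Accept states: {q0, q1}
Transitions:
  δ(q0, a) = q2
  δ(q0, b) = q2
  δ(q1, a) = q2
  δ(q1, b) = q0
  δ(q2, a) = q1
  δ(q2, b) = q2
ε, aa, ba, aab, aba, bab, bba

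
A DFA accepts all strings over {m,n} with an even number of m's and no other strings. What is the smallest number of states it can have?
By Myhill–Nerode, count the distinguishable equivalence classes: two classes — parity of the count of m's.
2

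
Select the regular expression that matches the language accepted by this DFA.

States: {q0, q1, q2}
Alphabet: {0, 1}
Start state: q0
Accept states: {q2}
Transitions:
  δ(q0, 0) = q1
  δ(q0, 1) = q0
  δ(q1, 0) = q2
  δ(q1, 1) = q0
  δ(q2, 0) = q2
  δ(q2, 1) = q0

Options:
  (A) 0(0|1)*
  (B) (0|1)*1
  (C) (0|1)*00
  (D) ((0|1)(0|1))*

Check each option against the DFA on short strings; one disagreement eliminates an option:
  (A) 0(0|1)*: on '0' the DFA goes q0 → q1 and rejects (q1 ∉ Accept), but the regex matches it → eliminate
  (B) (0|1)*1: on '1' the DFA goes q0 → q0 and rejects (q0 ∉ Accept), but the regex matches it → eliminate
  (C) (0|1)*00: agrees with the DFA on every string of length ≤ 6
  (D) ((0|1)(0|1))*: on ε the DFA stays in q0 and rejects (q0 ∉ Accept), but the regex matches it → eliminate
Only (C) is consistent with the DFA.
(C) (0|1)*00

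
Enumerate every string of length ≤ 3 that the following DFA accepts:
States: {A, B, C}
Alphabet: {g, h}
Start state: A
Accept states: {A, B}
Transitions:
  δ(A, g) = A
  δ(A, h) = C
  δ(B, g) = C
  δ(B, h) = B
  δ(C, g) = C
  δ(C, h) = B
ε, g, gg, hh, ggg, ghh, hgh, hhh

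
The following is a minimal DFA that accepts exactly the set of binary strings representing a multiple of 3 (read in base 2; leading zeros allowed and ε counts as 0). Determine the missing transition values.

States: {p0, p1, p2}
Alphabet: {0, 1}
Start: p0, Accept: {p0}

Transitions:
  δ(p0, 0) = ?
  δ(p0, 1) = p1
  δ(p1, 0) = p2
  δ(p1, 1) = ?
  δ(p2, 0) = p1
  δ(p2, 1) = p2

From the language and accept set, identify what each state tracks — p0: value ≡ 0 (mod 3); p1: value ≡ 1 (mod 3); p2: value ≡ 2 (mod 3).
Each missing δ(q, a) is the state matching the new tracked value after reading a.
δ(p0, 0) = p0; δ(p1, 1) = p0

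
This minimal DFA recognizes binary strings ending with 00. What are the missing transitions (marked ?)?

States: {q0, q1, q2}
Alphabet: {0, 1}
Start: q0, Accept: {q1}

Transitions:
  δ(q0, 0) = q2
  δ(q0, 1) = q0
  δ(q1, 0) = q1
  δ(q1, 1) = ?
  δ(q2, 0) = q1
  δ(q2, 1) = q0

From the language and accept set, identify what each state tracks — q0: last symbol not 0; q1: two trailing 0's; q2: one trailing 0.
Each missing δ(q, a) is the state matching the new tracked value after reading a.
δ(q1, 1) = q0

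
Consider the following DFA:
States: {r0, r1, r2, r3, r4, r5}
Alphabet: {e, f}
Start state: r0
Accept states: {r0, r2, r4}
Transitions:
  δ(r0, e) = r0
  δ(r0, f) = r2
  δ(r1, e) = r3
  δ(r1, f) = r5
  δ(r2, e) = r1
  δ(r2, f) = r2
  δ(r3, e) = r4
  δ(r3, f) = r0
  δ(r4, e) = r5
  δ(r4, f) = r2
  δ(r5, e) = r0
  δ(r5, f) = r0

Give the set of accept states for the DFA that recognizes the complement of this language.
Complement accept states = All states \ Original accept states
= {r0, r1, r2, r3, r4, r5} \ {r0, r2, r4}
{r1, r3, r5}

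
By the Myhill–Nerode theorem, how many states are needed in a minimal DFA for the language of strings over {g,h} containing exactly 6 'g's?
By Myhill–Nerode, count the distinguishable equivalence classes: 8 classes — having seen 0, 1, …, 6, or >6 copies of 'g'; the count-6 class is the only accepting one and >6 is dead.
8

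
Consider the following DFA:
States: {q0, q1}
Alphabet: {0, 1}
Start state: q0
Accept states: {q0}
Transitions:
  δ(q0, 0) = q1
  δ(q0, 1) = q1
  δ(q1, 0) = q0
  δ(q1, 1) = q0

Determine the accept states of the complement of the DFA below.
Complement accept states = All states \ Original accept states
= {q0, q1} \ {q0}
{q1}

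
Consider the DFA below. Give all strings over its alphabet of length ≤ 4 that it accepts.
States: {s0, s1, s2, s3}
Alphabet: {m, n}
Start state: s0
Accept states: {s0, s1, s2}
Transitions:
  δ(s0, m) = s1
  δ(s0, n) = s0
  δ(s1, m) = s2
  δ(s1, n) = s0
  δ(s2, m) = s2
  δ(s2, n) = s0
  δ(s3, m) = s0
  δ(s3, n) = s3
ε, m, n, mm, mn, nm, nn, mmm, mmn, mnm, mnn, nmm, nmn, nnm, nnn, mmmm, mmmn, mmnm, mmnn, mnmm, mnmn, mnnm, mnnn, nmmm, nmmn, nmnm, nmnn, nnmm, nnmn, nnnm, nnnn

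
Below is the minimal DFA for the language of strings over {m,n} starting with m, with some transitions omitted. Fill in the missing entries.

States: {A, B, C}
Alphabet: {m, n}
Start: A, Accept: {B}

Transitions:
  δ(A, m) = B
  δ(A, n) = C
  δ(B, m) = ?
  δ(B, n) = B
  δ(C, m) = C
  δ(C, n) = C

From the language and accept set, identify what each state tracks — A: no input read; B: started with m; C: started with n (dead).
Each missing δ(q, a) is the state matching the new tracked value after reading a.
δ(B, m) = B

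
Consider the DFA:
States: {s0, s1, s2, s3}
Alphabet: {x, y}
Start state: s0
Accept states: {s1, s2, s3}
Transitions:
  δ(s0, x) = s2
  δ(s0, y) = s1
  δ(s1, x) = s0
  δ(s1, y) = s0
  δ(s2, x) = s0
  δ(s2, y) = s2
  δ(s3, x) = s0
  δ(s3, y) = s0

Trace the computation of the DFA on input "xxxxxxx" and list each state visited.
read 'x': s0 → s2
  read 'x': s2 → s0
  read 'x': s0 → s2
  read 'x': s2 → s0
  read 'x': s0 → s2
  read 'x': s2 → s0
  read 'x': s0 → s2
s0 -> s2 -> s0 -> s2 -> s0 -> s2 -> s0 -> s2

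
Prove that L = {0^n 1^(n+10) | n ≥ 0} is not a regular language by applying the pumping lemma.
Assume L is regular with pumping length p. Idea: pumping the 0-block breaks the fixed offset of 10.
Choose s = 0^p 1^(p+10) ∈ L. By the pumping lemma, s = xyz with |xy| ≤ p, |y| > 0, so y = 0^k with k ≥ 1. Then xy²z = 0^(p+k) 1^(p+10). For this to be in L we would need p+10 = (p+k)+10, i.e. k = 0, contradicting k ≥ 1. So xy²z ∉ L.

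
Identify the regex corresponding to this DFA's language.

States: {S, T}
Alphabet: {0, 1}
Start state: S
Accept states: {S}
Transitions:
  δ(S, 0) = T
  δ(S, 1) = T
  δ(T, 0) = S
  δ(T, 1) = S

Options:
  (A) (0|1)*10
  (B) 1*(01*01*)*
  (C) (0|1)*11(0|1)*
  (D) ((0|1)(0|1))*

Check each option against the DFA on short strings; one disagreement eliminates an option:
  (A) (0|1)*10: on ε the DFA stays in S and accepts (S ∈ Accept), but the regex does not match it → eliminate
  (B) 1*(01*01*)*: on '1' the DFA goes S → T and rejects (T ∉ Accept), but the regex matches it → eliminate
  (C) (0|1)*11(0|1)*: on ε the DFA stays in S and accepts (S ∈ Accept), but the regex does not match it → eliminate
  (D) ((0|1)(0|1))*: agrees with the DFA on every string of length ≤ 6
Only (D) is consistent with the DFA.
(D) ((0|1)(0|1))*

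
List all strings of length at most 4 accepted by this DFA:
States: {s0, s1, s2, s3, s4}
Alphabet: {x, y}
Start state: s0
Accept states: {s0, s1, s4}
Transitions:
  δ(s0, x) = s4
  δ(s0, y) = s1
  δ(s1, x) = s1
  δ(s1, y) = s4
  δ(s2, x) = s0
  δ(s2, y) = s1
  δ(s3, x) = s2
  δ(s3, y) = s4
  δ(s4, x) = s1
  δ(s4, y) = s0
ε, x, y, xx, xy, yx, yy, xxx, xxy, xyx, xyy, yxx, yxy, yyx, yyy, xxxx, xxxy, xxyx, xxyy, xyxx, xyxy, xyyx, xyyy, yxxx, yxxy, yxyx, yxyy, yyxx, yyxy, yyyx, yyyy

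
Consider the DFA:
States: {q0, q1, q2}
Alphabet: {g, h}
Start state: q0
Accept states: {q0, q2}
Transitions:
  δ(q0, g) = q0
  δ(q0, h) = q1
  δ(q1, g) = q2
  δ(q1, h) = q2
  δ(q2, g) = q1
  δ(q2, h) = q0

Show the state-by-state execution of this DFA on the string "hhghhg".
read 'h': q0 → q1
  read 'h': q1 → q2
  read 'g': q2 → q1
  read 'h': q1 → q2
  read 'h': q2 → q0
  read 'g': q0 → q0
q0 -> q1 -> q2 -> q1 -> q2 -> q0 -> q0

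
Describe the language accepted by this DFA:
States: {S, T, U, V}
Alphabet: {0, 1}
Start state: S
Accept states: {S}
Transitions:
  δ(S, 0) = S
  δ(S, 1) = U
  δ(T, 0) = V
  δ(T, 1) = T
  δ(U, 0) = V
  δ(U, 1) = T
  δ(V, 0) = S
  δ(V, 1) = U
Testing a few strings:
  '101' → reject
  '00' → accept
  '0' → accept
  '111' → reject
State roles: S=value ≡ 0 (mod 4); T=value ≡ 3 (mod 4); U=value ≡ 1 (mod 4); V=value ≡ 2 (mod 4)
All binary strings representing a multiple of 4 (read in base 2; leading zeros allowed and ε counts as 0)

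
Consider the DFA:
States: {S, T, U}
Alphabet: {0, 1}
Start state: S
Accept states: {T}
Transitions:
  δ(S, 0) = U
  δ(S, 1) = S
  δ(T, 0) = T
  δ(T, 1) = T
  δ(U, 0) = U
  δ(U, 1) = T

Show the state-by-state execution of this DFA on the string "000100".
read '0': S → U
  read '0': U → U
  read '0': U → U
  read '1': U → T
  read '0': T → T
  read '0': T → T
S -> U -> U -> U -> T -> T -> T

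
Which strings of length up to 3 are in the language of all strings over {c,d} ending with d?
d, cd, dd, ccd, cdd, dcd, ddd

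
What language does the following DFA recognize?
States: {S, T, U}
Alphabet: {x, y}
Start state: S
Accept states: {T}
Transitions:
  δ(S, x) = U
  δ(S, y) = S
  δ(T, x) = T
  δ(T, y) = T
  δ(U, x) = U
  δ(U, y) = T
Testing a few strings:
  'xy' → accept
  'y' → reject
  'yx' → reject
  'xxy' → accept
State roles: S=no x seen yet; T=substring xy seen; U=seen a x, waiting for y
All strings over {x,y} containing the substring xy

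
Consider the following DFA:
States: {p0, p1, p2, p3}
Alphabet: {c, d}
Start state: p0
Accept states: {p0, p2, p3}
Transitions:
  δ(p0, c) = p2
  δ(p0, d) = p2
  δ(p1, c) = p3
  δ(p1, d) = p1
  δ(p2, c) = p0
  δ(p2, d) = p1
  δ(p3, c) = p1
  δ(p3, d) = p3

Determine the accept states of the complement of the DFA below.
Complement accept states = All states \ Original accept states
= {p0, p1, p2, p3} \ {p0, p2, p3}
{p1}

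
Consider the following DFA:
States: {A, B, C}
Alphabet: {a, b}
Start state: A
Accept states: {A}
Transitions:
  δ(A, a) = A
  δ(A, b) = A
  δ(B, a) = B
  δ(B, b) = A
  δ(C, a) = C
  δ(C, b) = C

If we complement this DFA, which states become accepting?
Complement accept states = All states \ Original accept states
= {A, B, C} \ {A}
{B, C}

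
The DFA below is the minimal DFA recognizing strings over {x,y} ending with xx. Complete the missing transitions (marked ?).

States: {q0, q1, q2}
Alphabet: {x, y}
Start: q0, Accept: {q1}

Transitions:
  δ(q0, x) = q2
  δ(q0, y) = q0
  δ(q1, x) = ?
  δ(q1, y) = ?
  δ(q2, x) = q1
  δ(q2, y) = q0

From the language and accept set, identify what each state tracks — q0: last symbol not x; q1: two trailing x's; q2: one trailing x.
Each missing δ(q, a) is the state matching the new tracked value after reading a.
δ(q1, x) = q1; δ(q1, y) = q0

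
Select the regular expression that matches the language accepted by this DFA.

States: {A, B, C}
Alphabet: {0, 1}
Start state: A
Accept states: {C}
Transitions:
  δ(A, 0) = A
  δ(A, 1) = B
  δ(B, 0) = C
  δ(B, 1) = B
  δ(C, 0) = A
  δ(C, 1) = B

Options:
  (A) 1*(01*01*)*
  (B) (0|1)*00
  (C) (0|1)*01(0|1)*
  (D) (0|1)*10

Check each option against the DFA on short strings; one disagreement eliminates an option:
  (A) 1*(01*01*)*: on ε the DFA stays in A and rejects (A ∉ Accept), but the regex matches it → eliminate
  (B) (0|1)*00: on '00' the DFA goes A → A → A and rejects (A ∉ Accept), but the regex matches it → eliminate
  (C) (0|1)*01(0|1)*: on '01' the DFA goes A → A → B and rejects (B ∉ Accept), but the regex matches it → eliminate
  (D) (0|1)*10: agrees with the DFA on every string of length ≤ 6
Only (D) is consistent with the DFA.
(D) (0|1)*10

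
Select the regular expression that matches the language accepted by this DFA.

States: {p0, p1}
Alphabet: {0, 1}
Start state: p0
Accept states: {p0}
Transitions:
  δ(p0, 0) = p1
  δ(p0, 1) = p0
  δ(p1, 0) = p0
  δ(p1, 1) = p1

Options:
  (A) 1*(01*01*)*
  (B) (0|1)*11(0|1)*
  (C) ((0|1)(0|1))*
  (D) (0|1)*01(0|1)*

Check each option against the DFA on short strings; one disagreement eliminates an option:
  (A) 1*(01*01*)*: agrees with the DFA on every string of length ≤ 6
  (B) (0|1)*11(0|1)*: on ε the DFA stays in p0 and accepts (p0 ∈ Accept), but the regex does not match it → eliminate
  (C) ((0|1)(0|1))*: on '1' the DFA goes p0 → p0 and accepts (p0 ∈ Accept), but the regex does not match it → eliminate
  (D) (0|1)*01(0|1)*: on ε the DFA stays in p0 and accepts (p0 ∈ Accept), but the regex does not match it → eliminate
Only (A) is consistent with the DFA.
(A) 1*(01*01*)*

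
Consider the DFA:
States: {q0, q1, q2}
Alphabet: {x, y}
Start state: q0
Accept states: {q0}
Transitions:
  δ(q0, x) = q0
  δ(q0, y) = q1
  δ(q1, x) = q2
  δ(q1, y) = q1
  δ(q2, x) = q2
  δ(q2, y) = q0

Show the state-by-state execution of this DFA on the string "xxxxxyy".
read 'x': q0 → q0
  read 'x': q0 → q0
  read 'x': q0 → q0
  read 'x': q0 → q0
  read 'x': q0 → q0
  read 'y': q0 → q1
  read 'y': q1 → q1
q0 -> q0 -> q0 -> q0 -> q0 -> q0 -> q1 -> q1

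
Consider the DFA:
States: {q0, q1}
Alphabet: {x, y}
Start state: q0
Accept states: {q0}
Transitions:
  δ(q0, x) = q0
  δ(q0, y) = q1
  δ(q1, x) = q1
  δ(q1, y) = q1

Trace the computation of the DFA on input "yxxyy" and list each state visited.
read 'y': q0 → q1
  read 'x': q1 → q1
  read 'x': q1 → q1
  read 'y': q1 → q1
  read 'y': q1 → q1
q0 -> q1 -> q1 -> q1 -> q1 -> q1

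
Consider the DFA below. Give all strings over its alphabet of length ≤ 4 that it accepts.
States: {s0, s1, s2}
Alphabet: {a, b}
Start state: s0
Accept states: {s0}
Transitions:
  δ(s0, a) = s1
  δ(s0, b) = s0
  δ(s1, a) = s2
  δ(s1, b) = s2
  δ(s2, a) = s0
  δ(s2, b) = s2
ε, b, bb, aaa, aba, bbb, aaab, aaba, abab, abba, baaa, baba, bbbb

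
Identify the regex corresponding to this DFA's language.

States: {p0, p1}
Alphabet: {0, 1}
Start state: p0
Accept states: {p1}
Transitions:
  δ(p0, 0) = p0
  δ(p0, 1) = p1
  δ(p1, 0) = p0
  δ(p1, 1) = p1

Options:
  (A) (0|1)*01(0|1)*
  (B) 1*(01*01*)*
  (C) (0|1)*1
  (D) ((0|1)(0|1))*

Check each option against the DFA on short strings; one disagreement eliminates an option:
  (A) (0|1)*01(0|1)*: on '1' the DFA goes p0 → p1 and accepts (p1 ∈ Accept), but the regex does not match it → eliminate
  (B) 1*(01*01*)*: on ε the DFA stays in p0 and rejects (p0 ∉ Accept), but the regex matches it → eliminate
  (C) (0|1)*1: agrees with the DFA on every string of length ≤ 6
  (D) ((0|1)(0|1))*: on ε the DFA stays in p0 and rejects (p0 ∉ Accept), but the regex matches it → eliminate
Only (C) is consistent with the DFA.
(C) (0|1)*1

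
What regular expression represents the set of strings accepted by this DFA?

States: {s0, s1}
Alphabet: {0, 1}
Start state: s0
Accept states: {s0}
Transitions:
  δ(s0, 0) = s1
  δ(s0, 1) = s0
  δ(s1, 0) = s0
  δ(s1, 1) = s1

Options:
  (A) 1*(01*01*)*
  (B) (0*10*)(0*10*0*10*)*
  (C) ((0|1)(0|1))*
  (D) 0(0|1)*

Check each option against the DFA on short strings; one disagreement eliminates an option:
  (A) 1*(01*01*)*: agrees with the DFA on every string of length ≤ 6
  (B) (0*10*)(0*10*0*10*)*: on ε the DFA stays in s0 and accepts (s0 ∈ Accept), but the regex does not match it → eliminate
  (C) ((0|1)(0|1))*: on '1' the DFA goes s0 → s0 and accepts (s0 ∈ Accept), but the regex does not match it → eliminate
  (D) 0(0|1)*: on ε the DFA stays in s0 and accepts (s0 ∈ Accept), but the regex does not match it → eliminate
Only (A) is consistent with the DFA.
(A) 1*(01*01*)*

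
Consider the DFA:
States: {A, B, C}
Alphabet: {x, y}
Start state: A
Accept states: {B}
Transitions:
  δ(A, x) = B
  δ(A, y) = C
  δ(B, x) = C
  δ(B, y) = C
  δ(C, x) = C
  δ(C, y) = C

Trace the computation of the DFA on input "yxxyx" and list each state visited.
read 'y': A → C
  read 'x': C → C
  read 'x': C → C
  read 'y': C → C
  read 'x': C → C
A -> C -> C -> C -> C -> C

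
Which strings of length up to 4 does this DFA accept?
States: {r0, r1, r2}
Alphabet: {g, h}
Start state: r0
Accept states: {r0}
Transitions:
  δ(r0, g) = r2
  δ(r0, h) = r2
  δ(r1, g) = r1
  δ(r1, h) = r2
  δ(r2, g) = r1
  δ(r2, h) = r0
ε, gh, hh, gghh, ghgh, ghhh, hghh, hhgh, hhhh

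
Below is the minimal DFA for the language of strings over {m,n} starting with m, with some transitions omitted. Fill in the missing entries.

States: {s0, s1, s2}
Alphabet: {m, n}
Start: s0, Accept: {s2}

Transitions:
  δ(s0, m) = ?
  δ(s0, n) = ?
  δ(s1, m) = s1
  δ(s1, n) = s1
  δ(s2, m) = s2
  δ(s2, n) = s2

From the language and accept set, identify what each state tracks — s0: no input read; s1: started with n (dead); s2: started with m.
Each missing δ(q, a) is the state matching the new tracked value after reading a.
δ(s0, m) = s2; δ(s0, n) = s1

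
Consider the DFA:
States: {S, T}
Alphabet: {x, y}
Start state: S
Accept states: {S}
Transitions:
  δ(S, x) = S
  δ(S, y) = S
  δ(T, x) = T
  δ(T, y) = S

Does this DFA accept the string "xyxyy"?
Processing string "xyxyy":
  S --x--> S
  S --y--> S
  S --x--> S
  S --y--> S
  S --y--> S
Final state: S
Accept states: {S}
Yes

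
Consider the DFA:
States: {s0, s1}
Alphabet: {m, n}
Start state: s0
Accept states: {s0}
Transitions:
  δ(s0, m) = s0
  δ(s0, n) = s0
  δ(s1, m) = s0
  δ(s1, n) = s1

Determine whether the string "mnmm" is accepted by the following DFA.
Processing string "mnmm":
  s0 --m--> s0
  s0 --n--> s0
  s0 --m--> s0
  s0 --m--> s0
Final state: s0
Accept states: {s0}
Yes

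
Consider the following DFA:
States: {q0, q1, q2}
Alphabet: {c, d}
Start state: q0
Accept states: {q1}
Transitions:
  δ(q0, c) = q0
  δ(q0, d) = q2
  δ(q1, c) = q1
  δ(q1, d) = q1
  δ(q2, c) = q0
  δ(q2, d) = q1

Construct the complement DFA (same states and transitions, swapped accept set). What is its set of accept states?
Complement accept states = All states \ Original accept states
= {q0, q1, q2} \ {q1}
{q0, q2}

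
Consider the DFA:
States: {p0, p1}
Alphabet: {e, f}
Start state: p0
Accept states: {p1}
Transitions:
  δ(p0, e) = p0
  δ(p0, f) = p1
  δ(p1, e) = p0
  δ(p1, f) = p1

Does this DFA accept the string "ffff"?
Processing string "ffff":
  p0 --f--> p1
  p1 --f--> p1
  p1 --f--> p1
  p1 --f--> p1
Final state: p1
Accept states: {p1}
Yes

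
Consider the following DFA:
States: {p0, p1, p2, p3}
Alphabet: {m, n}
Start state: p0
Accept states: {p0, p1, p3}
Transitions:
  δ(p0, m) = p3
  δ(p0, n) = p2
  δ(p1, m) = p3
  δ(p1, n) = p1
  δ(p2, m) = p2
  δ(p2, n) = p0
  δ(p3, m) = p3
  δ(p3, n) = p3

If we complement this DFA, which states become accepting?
Complement accept states = All states \ Original accept states
= {p0, p1, p2, p3} \ {p0, p1, p3}
{p2}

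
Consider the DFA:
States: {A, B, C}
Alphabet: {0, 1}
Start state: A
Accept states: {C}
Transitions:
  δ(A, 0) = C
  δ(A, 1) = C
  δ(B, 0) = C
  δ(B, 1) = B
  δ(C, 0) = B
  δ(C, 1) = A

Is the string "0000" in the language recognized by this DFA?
Processing string "0000":
  A --0--> C
  C --0--> B
  B --0--> C
  C --0--> B
Final state: B
Accept states: {C}
No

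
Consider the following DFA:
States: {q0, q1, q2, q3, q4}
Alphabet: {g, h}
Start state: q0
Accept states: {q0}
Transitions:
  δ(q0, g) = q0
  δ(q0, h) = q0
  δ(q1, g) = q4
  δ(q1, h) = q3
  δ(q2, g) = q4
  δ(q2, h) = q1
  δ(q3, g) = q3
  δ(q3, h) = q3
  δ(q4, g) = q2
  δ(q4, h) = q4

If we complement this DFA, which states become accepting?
Complement accept states = All states \ Original accept states
= {q0, q1, q2, q3, q4} \ {q0}
{q1, q2, q3, q4}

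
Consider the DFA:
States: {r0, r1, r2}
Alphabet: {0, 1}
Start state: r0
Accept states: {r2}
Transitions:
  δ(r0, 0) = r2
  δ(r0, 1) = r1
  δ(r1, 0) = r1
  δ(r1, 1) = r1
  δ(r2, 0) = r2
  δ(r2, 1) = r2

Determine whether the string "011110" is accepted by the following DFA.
Processing string "011110":
  r0 --0--> r2
  r2 --1--> r2
  r2 --1--> r2
  r2 --1--> r2
  r2 --1--> r2
  r2 --0--> r2
Final state: r2
Accept states: {r2}
Yes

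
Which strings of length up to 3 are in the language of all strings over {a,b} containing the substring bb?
bb, abb, bba, bbb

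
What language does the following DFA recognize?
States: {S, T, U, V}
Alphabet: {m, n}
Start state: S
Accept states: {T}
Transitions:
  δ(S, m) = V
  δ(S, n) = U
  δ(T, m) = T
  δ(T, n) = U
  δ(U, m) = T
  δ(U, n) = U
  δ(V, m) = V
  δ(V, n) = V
Testing a few strings:
  'nnm' → accept
  'nnnn' → reject
  'm' → reject
  'mnm' → reject
State roles: S=no input read; T=started with n, last symbol m; U=started with n, last symbol n; V=started with m (dead)
All strings over {m,n} that start with n and end with m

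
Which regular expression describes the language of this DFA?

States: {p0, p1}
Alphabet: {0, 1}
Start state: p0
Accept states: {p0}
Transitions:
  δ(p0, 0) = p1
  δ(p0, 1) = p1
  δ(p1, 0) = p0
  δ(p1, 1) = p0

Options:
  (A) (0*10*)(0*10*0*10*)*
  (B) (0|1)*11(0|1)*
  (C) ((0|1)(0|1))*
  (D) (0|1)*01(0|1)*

Check each option against the DFA on short strings; one disagreement eliminates an option:
  (A) (0*10*)(0*10*0*10*)*: on ε the DFA stays in p0 and accepts (p0 ∈ Accept), but the regex does not match it → eliminate
  (B) (0|1)*11(0|1)*: on ε the DFA stays in p0 and accepts (p0 ∈ Accept), but the regex does not match it → eliminate
  (C) ((0|1)(0|1))*: agrees with the DFA on every string of length ≤ 6
  (D) (0|1)*01(0|1)*: on ε the DFA stays in p0 and accepts (p0 ∈ Accept), but the regex does not match it → eliminate
Only (C) is consistent with the DFA.
(C) ((0|1)(0|1))*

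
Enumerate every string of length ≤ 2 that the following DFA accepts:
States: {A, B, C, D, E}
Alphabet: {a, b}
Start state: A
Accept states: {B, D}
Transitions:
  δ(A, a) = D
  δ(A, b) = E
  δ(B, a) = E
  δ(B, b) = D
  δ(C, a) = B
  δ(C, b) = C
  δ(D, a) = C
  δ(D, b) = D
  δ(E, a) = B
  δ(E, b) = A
a, ab, ba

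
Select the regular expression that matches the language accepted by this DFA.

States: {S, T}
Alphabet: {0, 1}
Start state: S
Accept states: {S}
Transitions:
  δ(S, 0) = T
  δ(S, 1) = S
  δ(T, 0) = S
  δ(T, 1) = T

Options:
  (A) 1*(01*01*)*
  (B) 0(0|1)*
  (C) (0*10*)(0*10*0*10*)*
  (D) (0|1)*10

Check each option against the DFA on short strings; one disagreement eliminates an option:
  (A) 1*(01*01*)*: agrees with the DFA on every string of length ≤ 6
  (B) 0(0|1)*: on ε the DFA stays in S and accepts (S ∈ Accept), but the regex does not match it → eliminate
  (C) (0*10*)(0*10*0*10*)*: on ε the DFA stays in S and accepts (S ∈ Accept), but the regex does not match it → eliminate
  (D) (0|1)*10: on ε the DFA stays in S and accepts (S ∈ Accept), but the regex does not match it → eliminate
Only (A) is consistent with the DFA.
(A) 1*(01*01*)*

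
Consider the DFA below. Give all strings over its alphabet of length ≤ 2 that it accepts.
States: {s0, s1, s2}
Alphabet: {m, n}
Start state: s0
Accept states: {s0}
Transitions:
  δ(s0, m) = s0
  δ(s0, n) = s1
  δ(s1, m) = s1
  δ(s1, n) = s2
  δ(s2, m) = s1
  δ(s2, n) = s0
ε, m, mm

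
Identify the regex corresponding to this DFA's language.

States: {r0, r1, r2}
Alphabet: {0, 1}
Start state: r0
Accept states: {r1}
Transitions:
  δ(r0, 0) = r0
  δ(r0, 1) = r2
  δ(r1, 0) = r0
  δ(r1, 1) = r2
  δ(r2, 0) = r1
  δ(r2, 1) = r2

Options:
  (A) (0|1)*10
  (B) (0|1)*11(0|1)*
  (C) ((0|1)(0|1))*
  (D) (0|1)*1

Check each option against the DFA on short strings; one disagreement eliminates an option:
  (A) (0|1)*10: agrees with the DFA on every string of length ≤ 6
  (B) (0|1)*11(0|1)*: on '10' the DFA goes r0 → r2 → r1 and accepts (r1 ∈ Accept), but the regex does not match it → eliminate
  (C) ((0|1)(0|1))*: on ε the DFA stays in r0 and rejects (r0 ∉ Accept), but the regex matches it → eliminate
  (D) (0|1)*1: on '1' the DFA goes r0 → r2 and rejects (r2 ∉ Accept), but the regex matches it → eliminate
Only (A) is consistent with the DFA.
(A) (0|1)*10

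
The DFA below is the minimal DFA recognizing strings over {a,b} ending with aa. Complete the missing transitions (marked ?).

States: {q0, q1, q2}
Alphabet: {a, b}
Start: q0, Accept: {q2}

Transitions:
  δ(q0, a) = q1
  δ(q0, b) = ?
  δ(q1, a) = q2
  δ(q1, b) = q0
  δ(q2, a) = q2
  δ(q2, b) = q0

From the language and accept set, identify what each state tracks — q0: last symbol not a; q1: one trailing a; q2: two trailing a's.
Each missing δ(q, a) is the state matching the new tracked value after reading a.
δ(q0, b) = q0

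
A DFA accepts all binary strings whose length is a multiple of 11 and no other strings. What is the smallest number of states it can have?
By Myhill–Nerode, count the distinguishable equivalence classes: 11 classes — one per residue of the length mod 11; class i is distinguished from class j by any string of length (11 − i) mod 11.
11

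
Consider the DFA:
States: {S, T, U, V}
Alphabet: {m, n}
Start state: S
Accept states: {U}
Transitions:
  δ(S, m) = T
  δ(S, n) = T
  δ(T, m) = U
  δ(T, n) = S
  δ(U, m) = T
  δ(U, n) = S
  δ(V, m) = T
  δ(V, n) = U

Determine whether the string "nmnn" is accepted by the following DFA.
Processing string "nmnn":
  S --n--> T
  T --m--> U
  U --n--> S
  S --n--> T
Final state: T
Accept states: {U}
No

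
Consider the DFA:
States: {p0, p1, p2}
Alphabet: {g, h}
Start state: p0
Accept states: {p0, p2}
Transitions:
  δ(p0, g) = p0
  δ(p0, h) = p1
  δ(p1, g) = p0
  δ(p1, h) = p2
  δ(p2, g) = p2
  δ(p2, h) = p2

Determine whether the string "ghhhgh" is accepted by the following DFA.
Processing string "ghhhgh":
  p0 --g--> p0
  p0 --h--> p1
  p1 --h--> p2
  p2 --h--> p2
  p2 --g--> p2
  p2 --h--> p2
Final state: p2
Accept states: {p0, p2}
Yes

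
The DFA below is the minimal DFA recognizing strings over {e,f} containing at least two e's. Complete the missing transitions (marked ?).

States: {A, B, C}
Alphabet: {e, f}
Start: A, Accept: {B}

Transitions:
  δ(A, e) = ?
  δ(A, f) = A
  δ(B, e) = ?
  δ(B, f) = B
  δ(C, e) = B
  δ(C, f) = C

From the language and accept set, identify what each state tracks — A: zero e's seen; B: ≥ two e's seen; C: one e seen.
Each missing δ(q, a) is the state matching the new tracked value after reading a.
δ(A, e) = C; δ(B, e) = B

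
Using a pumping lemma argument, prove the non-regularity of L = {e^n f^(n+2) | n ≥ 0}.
Assume L is regular with pumping length p. Idea: pumping the e-block breaks the fixed offset of 2.
Choose s = e^p f^(p+2) ∈ L. By the pumping lemma, s = xyz with |xy| ≤ p, |y| > 0, so y = e^k with k ≥ 1. Then xy²z = e^(p+k) f^(p+2). For this to be in L we would need p+2 = (p+k)+2, i.e. k = 0, contradicting k ≥ 1. So xy²z ∉ L.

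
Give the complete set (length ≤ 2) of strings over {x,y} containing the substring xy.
xy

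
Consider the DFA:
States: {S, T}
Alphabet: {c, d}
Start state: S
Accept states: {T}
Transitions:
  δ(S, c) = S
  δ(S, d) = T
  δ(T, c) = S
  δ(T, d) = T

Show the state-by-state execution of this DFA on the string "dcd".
read 'd': S → T
  read 'c': T → S
  read 'd': S → T
S -> T -> S -> T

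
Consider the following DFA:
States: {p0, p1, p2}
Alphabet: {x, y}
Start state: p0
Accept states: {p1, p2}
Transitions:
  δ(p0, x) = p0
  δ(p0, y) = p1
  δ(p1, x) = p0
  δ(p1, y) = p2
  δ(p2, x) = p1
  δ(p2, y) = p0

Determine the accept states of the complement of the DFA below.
Complement accept states = All states \ Original accept states
= {p0, p1, p2} \ {p1, p2}
{p0}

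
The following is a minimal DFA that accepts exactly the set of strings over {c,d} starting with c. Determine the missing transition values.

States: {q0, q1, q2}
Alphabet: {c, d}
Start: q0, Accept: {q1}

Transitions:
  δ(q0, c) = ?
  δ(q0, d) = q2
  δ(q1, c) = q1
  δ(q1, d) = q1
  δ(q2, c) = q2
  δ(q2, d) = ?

From the language and accept set, identify what each state tracks — q0: no input read; q1: started with c; q2: started with d (dead).
Each missing δ(q, a) is the state matching the new tracked value after reading a.
δ(q0, c) = q1; δ(q2, d) = q2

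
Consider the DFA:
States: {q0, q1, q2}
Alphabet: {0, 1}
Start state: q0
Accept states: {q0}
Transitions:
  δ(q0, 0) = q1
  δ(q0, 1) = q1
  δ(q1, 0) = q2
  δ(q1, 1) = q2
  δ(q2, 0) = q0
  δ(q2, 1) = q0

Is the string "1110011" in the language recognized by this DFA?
Processing string "1110011":
  q0 --1--> q1
  q1 --1--> q2
  q2 --1--> q0
  q0 --0--> q1
  q1 --0--> q2
  q2 --1--> q0
  q0 --1--> q1
Final state: q1
Accept states: {q0}
No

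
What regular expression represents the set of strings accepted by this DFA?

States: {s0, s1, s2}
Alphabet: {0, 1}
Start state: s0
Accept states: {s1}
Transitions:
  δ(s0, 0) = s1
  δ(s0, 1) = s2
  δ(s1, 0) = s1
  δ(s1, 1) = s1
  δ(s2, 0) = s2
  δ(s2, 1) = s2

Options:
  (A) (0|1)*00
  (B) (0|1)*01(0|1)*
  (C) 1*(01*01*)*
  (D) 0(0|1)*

Check each option against the DFA on short strings; one disagreement eliminates an option:
  (A) (0|1)*00: on '0' the DFA goes s0 → s1 and accepts (s1 ∈ Accept), but the regex does not match it → eliminate
  (B) (0|1)*01(0|1)*: on '0' the DFA goes s0 → s1 and accepts (s1 ∈ Accept), but the regex does not match it → eliminate
  (C) 1*(01*01*)*: on ε the DFA stays in s0 and rejects (s0 ∉ Accept), but the regex matches it → eliminate
  (D) 0(0|1)*: agrees with the DFA on every string of length ≤ 6
Only (D) is consistent with the DFA.
(D) 0(0|1)*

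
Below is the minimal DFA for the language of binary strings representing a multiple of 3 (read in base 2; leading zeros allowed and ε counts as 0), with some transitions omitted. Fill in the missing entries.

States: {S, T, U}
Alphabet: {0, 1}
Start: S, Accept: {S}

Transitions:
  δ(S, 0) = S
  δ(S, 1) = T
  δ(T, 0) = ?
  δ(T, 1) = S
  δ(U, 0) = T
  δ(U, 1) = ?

From the language and accept set, identify what each state tracks — S: value ≡ 0 (mod 3); T: value ≡ 1 (mod 3); U: value ≡ 2 (mod 3).
Each missing δ(q, a) is the state matching the new tracked value after reading a.
δ(T, 0) = U; δ(U, 1) = U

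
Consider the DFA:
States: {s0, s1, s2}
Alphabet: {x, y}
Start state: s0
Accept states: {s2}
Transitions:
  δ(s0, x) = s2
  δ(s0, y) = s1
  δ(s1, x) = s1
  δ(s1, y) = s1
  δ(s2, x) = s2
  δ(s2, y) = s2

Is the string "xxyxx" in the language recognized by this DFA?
Processing string "xxyxx":
  s0 --x--> s2
  s2 --x--> s2
  s2 --y--> s2
  s2 --x--> s2
  s2 --x--> s2
Final state: s2
Accept states: {s2}
Yes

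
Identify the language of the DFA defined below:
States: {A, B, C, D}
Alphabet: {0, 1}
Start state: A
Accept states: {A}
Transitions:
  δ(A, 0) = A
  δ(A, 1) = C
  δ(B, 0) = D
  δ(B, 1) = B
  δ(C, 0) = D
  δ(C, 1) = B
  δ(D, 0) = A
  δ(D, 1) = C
Testing a few strings:
  '10' → reject
  '0010' → reject
  '1011' → reject
  '0' → accept
State roles: A=value ≡ 0 (mod 4); B=value ≡ 3 (mod 4); C=value ≡ 1 (mod 4); D=value ≡ 2 (mod 4)
All binary strings representing a multiple of 4 (read in base 2; leading zeros allowed and ε counts as 0)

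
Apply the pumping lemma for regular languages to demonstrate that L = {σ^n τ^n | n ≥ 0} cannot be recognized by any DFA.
Assume L is regular with pumping length p. Idea: pumping the σ-block changes the count balance.
Choose s = σ^p τ^p (length 2p ≥ p). By the pumping lemma, s = xyz with |xy| ≤ p, |y| > 0. So y = σ^k for some k > 0 (since xy is entirely within the σ's). Pumping gives xy²z = σ^(p+k) τ^p, which is not in L since p+k ≠ p.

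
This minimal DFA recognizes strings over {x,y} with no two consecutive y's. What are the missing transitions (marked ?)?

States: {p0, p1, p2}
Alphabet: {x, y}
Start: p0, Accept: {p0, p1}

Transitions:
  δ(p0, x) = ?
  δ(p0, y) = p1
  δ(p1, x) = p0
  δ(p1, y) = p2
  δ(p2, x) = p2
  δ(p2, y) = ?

From the language and accept set, identify what each state tracks — p0: last symbol not y (ok); p1: last symbol y (ok); p2: saw yy (dead).
Each missing δ(q, a) is the state matching the new tracked value after reading a.
δ(p0, x) = p0; δ(p2, y) = p2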